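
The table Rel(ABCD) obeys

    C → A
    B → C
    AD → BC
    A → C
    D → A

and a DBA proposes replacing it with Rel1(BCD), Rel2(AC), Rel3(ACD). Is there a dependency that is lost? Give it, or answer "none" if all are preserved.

C → A lies within Rel2.
B → C lies within Rel1.
AD → BC: restricted closure across fragments reaches BC.
A → C lies within Rel2.
D → A lies within Rel3.
Every dependency is enforceable on the fragments, so the decomposition is dependency-preserving.

none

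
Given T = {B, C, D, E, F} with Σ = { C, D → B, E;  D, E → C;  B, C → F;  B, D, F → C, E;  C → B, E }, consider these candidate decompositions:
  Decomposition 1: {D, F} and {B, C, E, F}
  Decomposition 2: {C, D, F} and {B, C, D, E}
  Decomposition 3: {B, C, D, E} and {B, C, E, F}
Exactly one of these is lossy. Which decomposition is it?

Decomposition 1

Decomposition 1: common = {F}, closure = {F} → lossy.
Decomposition 2: common = {C, D}, closure = {B, C, D, E, F} → lossless.
Decomposition 3: common = {B, C, E}, closure = {B, C, E, F} → lossless.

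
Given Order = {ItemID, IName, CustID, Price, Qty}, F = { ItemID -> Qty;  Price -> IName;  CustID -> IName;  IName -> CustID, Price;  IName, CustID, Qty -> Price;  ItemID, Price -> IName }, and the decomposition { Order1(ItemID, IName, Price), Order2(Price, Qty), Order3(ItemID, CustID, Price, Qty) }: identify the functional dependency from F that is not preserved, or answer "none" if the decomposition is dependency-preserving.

ItemID → Qty lies within Order3.
Price → IName lies within Order1.
CustID → IName: restricted closure across fragments reaches IName.
IName → CustID, Price: restricted closure across fragments reaches CustID, Price.
IName, CustID, Qty → Price: restricted closure across fragments reaches Price.
ItemID, Price → IName lies within Order1.
Every dependency is enforceable on the fragments, so the decomposition is dependency-preserving.

none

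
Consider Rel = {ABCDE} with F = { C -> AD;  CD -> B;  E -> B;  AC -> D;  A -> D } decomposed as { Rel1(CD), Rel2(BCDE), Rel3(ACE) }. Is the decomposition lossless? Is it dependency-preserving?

Lossless test (chase): Rows 1 and 2 agree on C; apply C→AD and equate their AD entries. Rows 1 and 3 agree on C; apply C→AD and equate their AD entries. Rows 1 and 2 agree on CD; apply CD→B and equate their B entries. Rows 1 and 3 agree on CD; apply CD→B and equate their B entries. Row 2 is now all distinguished symbols — the join is lossless.
Dependency preservation: the restricted closure of {A} across the fragments never reaches {D}, so A → D cannot be enforced without a join — not preserved.

lossless but not dependency-preserving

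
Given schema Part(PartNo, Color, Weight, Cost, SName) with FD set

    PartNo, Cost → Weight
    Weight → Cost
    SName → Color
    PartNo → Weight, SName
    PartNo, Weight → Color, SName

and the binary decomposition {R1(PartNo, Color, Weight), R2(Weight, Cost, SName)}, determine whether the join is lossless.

Common attributes: R1 ∩ R2 = {Weight}.
Closure of {Weight}: Weight → Cost applies, adding Cost. So (Weight)⁺ = {Weight, Cost}.
The closure contains neither all of R1 = {PartNo, Color, Weight} nor all of R2 = {Weight, Cost, SName}, so the common attributes are not a superkey of either fragment. The join is lossy.

No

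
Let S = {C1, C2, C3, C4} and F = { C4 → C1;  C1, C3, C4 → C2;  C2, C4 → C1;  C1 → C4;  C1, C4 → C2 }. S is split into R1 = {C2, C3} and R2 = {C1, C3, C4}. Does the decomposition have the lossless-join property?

No

Common attributes: R1 ∩ R2 = {C3}.
No dependency enlarges {C3}, so (C3)⁺ = {C3}.
The closure contains neither all of R1 = {C2, C3} nor all of R2 = {C1, C3, C4}, so the common attributes are not a superkey of either fragment. The join is lossy.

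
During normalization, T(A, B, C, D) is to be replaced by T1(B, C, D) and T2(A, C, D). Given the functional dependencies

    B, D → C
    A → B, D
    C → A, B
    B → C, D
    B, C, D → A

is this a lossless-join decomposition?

Yes

Common attributes: T1 ∩ T2 = {C, D}.
Closure of {C, D}: C → A, B applies, adding A, B. So (C, D)⁺ = {A, B, C, D}.
This closure contains every attribute of T1, so T1 ∩ T2 → T1. The join is lossless.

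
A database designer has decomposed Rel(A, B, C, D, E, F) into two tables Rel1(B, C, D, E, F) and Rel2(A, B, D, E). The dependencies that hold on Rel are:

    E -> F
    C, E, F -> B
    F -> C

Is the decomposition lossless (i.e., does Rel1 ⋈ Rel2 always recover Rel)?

Common attributes: Rel1 ∩ Rel2 = {B, D, E}.
Closure of {B, D, E}: E → F applies, adding F; F → C applies, adding C. So (B, D, E)⁺ = {B, C, D, E, F}.
This closure contains every attribute of Rel1, so Rel1 ∩ Rel2 → Rel1. The join is lossless.

Yes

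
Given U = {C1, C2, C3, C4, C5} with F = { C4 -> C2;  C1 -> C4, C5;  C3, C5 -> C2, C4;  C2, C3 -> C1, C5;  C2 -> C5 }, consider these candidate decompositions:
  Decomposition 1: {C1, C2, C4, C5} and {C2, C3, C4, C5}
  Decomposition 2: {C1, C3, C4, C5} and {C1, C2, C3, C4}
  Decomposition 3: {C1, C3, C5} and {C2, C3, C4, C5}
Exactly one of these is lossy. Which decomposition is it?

Decomposition 1

Decomposition 1: common = {C2, C4, C5}, closure = {C2, C4, C5} → lossy.
Decomposition 2: common = {C1, C3, C4}, closure = {C1, C2, C3, C4, C5} → lossless.
Decomposition 3: common = {C3, C5}, closure = {C1, C2, C3, C4, C5} → lossless.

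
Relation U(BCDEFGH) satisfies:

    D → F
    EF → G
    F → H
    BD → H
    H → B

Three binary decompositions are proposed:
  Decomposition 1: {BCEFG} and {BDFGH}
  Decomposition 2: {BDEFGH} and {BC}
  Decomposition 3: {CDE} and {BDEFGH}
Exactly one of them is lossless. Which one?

Decomposition 1: common = {BFG}, closure = {BFGH} → lossy.
Decomposition 2: common = {B}, closure = {B} → lossy.
Decomposition 3: common = {DE}, closure = {BDEFGH} → lossless.

Decomposition 3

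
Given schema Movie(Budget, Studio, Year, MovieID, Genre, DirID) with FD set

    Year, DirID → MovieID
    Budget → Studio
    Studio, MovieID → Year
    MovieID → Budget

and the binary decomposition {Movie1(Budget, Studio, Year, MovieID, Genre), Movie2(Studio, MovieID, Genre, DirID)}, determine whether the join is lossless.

Yes

Common attributes: Movie1 ∩ Movie2 = {Studio, MovieID, Genre}.
Closure of {Studio, MovieID, Genre}: Studio, MovieID → Year applies, adding Year; MovieID → Budget applies, adding Budget. So (Studio, MovieID, Genre)⁺ = {Budget, Studio, Year, MovieID, Genre}.
This closure contains every attribute of Movie1, so Movie1 ∩ Movie2 → Movie1. The join is lossless.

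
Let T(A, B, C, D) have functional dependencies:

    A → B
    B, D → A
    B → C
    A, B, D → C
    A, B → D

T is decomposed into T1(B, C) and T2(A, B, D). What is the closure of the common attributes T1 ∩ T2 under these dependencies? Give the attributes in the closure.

B, C

T1 ∩ T2 = {B}.
B → C applies, adding C
Closure: {B, C}.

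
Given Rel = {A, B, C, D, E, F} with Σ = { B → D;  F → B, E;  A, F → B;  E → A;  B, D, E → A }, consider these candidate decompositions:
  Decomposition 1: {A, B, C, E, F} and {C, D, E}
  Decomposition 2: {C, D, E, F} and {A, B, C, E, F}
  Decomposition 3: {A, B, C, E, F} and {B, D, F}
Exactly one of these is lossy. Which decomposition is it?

Decomposition 1: common = {C, E}, closure = {A, C, E} → lossy.
Decomposition 2: common = {C, E, F}, closure = {A, B, C, D, E, F} → lossless.
Decomposition 3: common = {B, F}, closure = {A, B, D, E, F} → lossless.

Decomposition 1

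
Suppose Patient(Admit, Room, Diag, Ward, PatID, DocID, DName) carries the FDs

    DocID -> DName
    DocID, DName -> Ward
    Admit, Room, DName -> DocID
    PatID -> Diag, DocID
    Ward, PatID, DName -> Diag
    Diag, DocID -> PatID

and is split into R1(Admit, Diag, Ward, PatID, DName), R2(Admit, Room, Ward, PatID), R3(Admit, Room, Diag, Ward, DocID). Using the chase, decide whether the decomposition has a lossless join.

Chase test. Columns are Admit, Room, Diag, Ward, PatID, DocID, DName; row i has aⱼ where attribute j ∈ Ri, else bᵢⱼ.
Initial tableau (one row per fragment):
  row 1: a1 b12 a3 a4 a5 b16 a7
  row 2: a1 a2 b23 a4 a5 b26 b27
  row 3: a1 a2 a3 a4 b35 a6 b37
Rows 1 and 2 agree on PatID; apply PatID→Diag, DocID and equate their Diag, DocID entries.
Rows 1 and 2 agree on DocID; apply DocID→DName and equate their DName entries.
No row becomes fully distinguished — the join is lossy.

No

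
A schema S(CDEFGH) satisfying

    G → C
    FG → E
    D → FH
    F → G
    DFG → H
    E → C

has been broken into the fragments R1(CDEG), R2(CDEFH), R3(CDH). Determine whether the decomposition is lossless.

Chase test. Columns are CDEFGH; row i has aⱼ where attribute j ∈ Ri, else bᵢⱼ.
Initial tableau (one row per fragment):
  row 1: a1 a2 a3 b14 a5 b16
  row 2: a1 a2 a3 a4 b25 a6
  row 3: a1 a2 b33 b34 b35 a6
Rows 1 and 2 agree on D; apply D→FH and equate their FH entries.
Rows 1 and 3 agree on D; apply D→FH and equate their FH entries.
Rows 1 and 2 agree on F; apply F→G and equate their G entries.
Rows 1 and 3 agree on F; apply F→G and equate their G entries.
Rows 1 and 3 agree on FG; apply FG→E and equate their E entries.
Row 1 is now all distinguished symbols — the join is lossless.

Yes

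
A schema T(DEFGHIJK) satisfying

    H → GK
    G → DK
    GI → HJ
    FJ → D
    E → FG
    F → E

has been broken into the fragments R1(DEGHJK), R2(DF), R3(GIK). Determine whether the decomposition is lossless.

Chase test. Columns are DEFGHIJK; row i has aⱼ where attribute j ∈ Ri, else bᵢⱼ.
Initial tableau (one row per fragment):
  row 1: a1 a2 b13 a4 a5 b16 a7 a8
  row 2: a1 b22 a3 b24 b25 b26 b27 b28
  row 3: b31 b32 b33 a4 b35 a6 b37 a8
Rows 1 and 3 agree on G; apply G→DK and equate their DK entries.
No row becomes fully distinguished — the join is lossy.

No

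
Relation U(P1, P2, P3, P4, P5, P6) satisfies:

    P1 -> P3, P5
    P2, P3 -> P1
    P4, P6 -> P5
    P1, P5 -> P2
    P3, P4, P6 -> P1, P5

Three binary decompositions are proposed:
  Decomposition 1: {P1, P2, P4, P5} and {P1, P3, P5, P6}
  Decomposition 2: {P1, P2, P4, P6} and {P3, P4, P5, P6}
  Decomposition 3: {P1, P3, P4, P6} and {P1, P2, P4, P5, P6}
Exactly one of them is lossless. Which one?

Decomposition 1: common = {P1, P5}, closure = {P1, P2, P3, P5} → lossy.
Decomposition 2: common = {P4, P6}, closure = {P4, P5, P6} → lossy.
Decomposition 3: common = {P1, P4, P6}, closure = {P1, P2, P3, P4, P5, P6} → lossless.

Decomposition 3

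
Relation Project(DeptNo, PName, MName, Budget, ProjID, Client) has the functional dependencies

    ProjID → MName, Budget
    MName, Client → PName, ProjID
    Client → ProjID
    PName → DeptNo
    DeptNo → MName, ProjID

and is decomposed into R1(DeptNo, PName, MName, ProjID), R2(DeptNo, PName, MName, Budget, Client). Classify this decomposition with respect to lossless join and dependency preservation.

Lossless test: (DeptNo, PName, MName)⁺ = {DeptNo, PName, MName, Budget, ProjID}, which contains all of one fragment — lossless.
Dependency preservation: the restricted closure of {ProjID} across the fragments never reaches {MName, Budget}, so ProjID → MName, Budget cannot be enforced without a join — not preserved.

lossless but not dependency-preserving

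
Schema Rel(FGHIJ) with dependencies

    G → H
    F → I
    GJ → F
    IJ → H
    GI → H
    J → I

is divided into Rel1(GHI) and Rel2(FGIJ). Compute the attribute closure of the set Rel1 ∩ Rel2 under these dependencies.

Rel1 ∩ Rel2 = {GI}.
G → H applies, adding H
Closure: {GHI}.

GHI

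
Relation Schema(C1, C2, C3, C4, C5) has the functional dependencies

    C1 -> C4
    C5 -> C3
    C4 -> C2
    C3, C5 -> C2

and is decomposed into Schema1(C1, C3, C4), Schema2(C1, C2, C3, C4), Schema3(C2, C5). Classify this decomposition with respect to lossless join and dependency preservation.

lossy and not dependency-preserving

Lossless test (chase): Rows 1 and 2 agree on C4; apply C4→C2 and equate their C2 entries. No row becomes fully distinguished — the join is lossy.
Dependency preservation: the restricted closure of {C5} across the fragments never reaches {C3}, so C5 → C3 cannot be enforced without a join — not preserved.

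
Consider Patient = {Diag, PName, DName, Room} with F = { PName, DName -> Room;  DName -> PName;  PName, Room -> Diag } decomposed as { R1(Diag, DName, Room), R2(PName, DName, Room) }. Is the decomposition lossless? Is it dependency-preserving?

lossless but not dependency-preserving

Lossless test: (DName, Room)⁺ = {Diag, PName, DName, Room}, which contains all of one fragment — lossless.
Dependency preservation: the restricted closure of {PName, Room} across the fragments never reaches {Diag}, so PName, Room → Diag cannot be enforced without a join — not preserved.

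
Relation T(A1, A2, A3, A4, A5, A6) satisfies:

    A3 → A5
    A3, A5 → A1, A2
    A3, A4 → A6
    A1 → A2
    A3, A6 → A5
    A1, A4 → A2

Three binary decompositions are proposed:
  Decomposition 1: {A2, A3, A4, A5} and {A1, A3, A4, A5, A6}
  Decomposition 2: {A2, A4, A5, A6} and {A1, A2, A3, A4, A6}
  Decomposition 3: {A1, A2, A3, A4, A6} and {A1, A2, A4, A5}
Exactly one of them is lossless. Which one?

Decomposition 1

Decomposition 1: common = {A3, A4, A5}, closure = {A1, A2, A3, A4, A5, A6} → lossless.
Decomposition 2: common = {A2, A4, A6}, closure = {A2, A4, A6} → lossy.
Decomposition 3: common = {A1, A2, A4}, closure = {A1, A2, A4} → lossy.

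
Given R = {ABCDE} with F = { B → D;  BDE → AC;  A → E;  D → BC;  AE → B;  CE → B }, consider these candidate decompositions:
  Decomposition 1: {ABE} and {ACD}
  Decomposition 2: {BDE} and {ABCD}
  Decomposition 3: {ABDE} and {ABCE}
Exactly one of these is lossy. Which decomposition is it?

Decomposition 2

Decomposition 1: common = {A}, closure = {ABCDE} → lossless.
Decomposition 2: common = {BD}, closure = {BCD} → lossy.
Decomposition 3: common = {ABE}, closure = {ABCDE} → lossless.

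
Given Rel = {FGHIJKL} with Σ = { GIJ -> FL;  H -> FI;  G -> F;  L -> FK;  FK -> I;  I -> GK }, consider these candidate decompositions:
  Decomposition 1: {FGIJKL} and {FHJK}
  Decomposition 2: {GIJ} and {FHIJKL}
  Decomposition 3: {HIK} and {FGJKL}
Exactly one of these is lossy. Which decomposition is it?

Decomposition 3

Decomposition 1: common = {FJK}, closure = {FGIJKL} → lossless.
Decomposition 2: common = {IJ}, closure = {FGIJKL} → lossless.
Decomposition 3: common = {K}, closure = {K} → lossy.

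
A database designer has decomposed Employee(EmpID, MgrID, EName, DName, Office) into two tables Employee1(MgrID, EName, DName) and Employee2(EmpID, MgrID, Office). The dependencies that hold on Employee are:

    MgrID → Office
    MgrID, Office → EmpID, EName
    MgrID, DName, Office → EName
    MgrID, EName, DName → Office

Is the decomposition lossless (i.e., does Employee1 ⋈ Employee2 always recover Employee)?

Common attributes: Employee1 ∩ Employee2 = {MgrID}.
Closure of {MgrID}: MgrID → Office applies, adding Office; MgrID, Office → EmpID, EName applies, adding EmpID, EName. So (MgrID)⁺ = {EmpID, MgrID, EName, Office}.
This closure contains every attribute of Employee2, so Employee1 ∩ Employee2 → Employee2. The join is lossless.

Yes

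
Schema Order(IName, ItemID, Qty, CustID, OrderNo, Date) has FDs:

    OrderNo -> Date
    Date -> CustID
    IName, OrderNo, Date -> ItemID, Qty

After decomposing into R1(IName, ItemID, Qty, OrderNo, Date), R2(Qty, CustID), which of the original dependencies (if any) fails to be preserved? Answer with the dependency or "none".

Check Date → CustID: no single fragment contains all of {CustID, Date}, and the restricted closure of {Date} across the fragments never reaches {CustID}.
OrderNo → Date is preserved.
IName, OrderNo, Date → ItemID, Qty is preserved.

Date -> CustID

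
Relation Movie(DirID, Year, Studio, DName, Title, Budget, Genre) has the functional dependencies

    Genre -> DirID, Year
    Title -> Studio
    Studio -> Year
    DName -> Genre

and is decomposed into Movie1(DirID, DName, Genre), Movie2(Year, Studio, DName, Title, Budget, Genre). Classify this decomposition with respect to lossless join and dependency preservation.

lossless and dependency-preserving

Lossless test: (DName, Genre)⁺ = {DirID, Year, DName, Genre}, which contains all of one fragment — lossless.
Dependency preservation: Genre → DirID, Year is not contained in any single fragment, but the restricted closure of its left-hand side across the fragments still reaches the right-hand side; the remaining FDs each lie inside some fragment. All dependencies are preserved.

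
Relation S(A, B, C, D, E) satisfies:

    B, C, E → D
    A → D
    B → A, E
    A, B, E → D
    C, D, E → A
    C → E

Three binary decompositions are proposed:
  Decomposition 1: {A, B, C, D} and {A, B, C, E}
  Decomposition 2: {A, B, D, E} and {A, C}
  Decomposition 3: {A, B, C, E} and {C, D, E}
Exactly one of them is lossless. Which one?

Decomposition 1

Decomposition 1: common = {A, B, C}, closure = {A, B, C, D, E} → lossless.
Decomposition 2: common = {A}, closure = {A, D} → lossy.
Decomposition 3: common = {C, E}, closure = {C, E} → lossy.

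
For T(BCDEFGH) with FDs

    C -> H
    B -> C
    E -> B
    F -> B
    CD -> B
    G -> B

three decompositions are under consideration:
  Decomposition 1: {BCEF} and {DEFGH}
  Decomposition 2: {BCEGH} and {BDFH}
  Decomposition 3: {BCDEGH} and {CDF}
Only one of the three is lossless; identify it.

Decomposition 1

Decomposition 1: common = {EF}, closure = {BCEFH} → lossless.
Decomposition 2: common = {BH}, closure = {BCH} → lossy.
Decomposition 3: common = {CD}, closure = {BCDH} → lossy.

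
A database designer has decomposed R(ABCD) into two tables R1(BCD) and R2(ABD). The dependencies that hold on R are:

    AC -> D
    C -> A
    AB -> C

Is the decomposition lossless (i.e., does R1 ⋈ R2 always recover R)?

Common attributes: R1 ∩ R2 = {BD}.
No dependency enlarges {BD}, so (BD)⁺ = {BD}.
The closure contains neither all of R1 = {BCD} nor all of R2 = {ABD}, so the common attributes are not a superkey of either fragment. The join is lossy.

No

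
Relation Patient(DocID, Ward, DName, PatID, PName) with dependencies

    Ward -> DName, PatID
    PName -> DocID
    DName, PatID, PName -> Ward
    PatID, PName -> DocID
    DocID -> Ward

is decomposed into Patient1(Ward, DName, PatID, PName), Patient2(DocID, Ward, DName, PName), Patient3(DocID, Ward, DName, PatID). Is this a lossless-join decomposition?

Yes

Chase test. Columns are DocID, Ward, DName, PatID, PName; row i has aⱼ where attribute j ∈ Patienti, else bᵢⱼ.
Initial tableau (one row per fragment):
  row 1: b11 a2 a3 a4 a5
  row 2: a1 a2 a3 b24 a5
  row 3: a1 a2 a3 a4 b35
Rows 1 and 2 agree on Ward; apply Ward→DName, PatID and equate their DName, PatID entries.
Rows 1 and 2 agree on PName; apply PName→DocID and equate their DocID entries.
Row 1 is now all distinguished symbols — the join is lossless.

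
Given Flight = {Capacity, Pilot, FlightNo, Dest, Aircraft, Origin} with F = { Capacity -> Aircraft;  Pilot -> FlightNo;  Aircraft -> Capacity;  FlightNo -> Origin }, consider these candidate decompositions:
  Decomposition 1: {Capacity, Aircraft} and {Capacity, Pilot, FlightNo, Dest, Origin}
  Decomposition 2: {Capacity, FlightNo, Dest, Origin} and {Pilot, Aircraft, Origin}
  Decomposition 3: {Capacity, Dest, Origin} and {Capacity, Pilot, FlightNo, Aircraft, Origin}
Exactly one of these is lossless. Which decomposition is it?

Decomposition 1

Decomposition 1: common = {Capacity}, closure = {Capacity, Aircraft} → lossless.
Decomposition 2: common = {Origin}, closure = {Origin} → lossy.
Decomposition 3: common = {Capacity, Origin}, closure = {Capacity, Aircraft, Origin} → lossy.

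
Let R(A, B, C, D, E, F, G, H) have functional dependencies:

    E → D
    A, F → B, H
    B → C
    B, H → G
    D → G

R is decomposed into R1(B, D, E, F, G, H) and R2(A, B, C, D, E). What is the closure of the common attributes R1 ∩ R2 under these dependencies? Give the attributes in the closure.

B, C, D, E, G

R1 ∩ R2 = {B, D, E}.
B → C applies, adding C
D → G applies, adding G
Closure: {B, C, D, E, G}.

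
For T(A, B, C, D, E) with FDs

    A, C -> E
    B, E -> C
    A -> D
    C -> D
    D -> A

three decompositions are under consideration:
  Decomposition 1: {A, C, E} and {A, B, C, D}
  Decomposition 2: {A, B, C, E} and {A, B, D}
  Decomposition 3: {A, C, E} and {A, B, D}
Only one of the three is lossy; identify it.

Decomposition 1: common = {A, C}, closure = {A, C, D, E} → lossless.
Decomposition 2: common = {A, B}, closure = {A, B, D} → lossless.
Decomposition 3: common = {A}, closure = {A, D} → lossy.

Decomposition 3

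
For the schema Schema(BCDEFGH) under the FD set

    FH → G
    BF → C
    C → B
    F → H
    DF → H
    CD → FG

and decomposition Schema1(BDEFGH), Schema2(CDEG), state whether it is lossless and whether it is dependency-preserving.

lossy and not dependency-preserving

Lossless test: (DEG)⁺ = {DEG}, which is a superkey of neither fragment — lossy.
Dependency preservation: the restricted closure of {BF} across the fragments never reaches {C}, so BF → C cannot be enforced without a join — not preserved.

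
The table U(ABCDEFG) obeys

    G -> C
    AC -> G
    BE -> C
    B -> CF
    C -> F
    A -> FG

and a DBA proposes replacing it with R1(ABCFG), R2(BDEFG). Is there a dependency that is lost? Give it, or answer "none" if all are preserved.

G → C lies within R1.
AC → G lies within R1.
BE → C: restricted closure across fragments reaches C.
B → CF lies within R1.
C → F lies within R1.
A → FG lies within R1.
Every dependency is enforceable on the fragments, so the decomposition is dependency-preserving.

none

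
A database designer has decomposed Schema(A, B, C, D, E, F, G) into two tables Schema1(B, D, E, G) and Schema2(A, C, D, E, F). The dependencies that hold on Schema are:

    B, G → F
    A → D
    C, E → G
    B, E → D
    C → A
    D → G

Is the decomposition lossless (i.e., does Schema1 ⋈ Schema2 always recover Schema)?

No

Common attributes: Schema1 ∩ Schema2 = {D, E}.
Closure of {D, E}: D → G applies, adding G. So (D, E)⁺ = {D, E, G}.
The closure contains neither all of Schema1 = {B, D, E, G} nor all of Schema2 = {A, C, D, E, F}, so the common attributes are not a superkey of either fragment. The join is lossy.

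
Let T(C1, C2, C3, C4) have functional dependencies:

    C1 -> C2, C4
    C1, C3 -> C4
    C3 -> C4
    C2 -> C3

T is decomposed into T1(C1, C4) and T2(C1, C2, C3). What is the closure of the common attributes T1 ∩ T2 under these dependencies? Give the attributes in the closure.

C1, C2, C3, C4

T1 ∩ T2 = {C1}.
C1 → C2, C4 applies, adding C2, C4
C2 → C3 applies, adding C3
Closure: {C1, C2, C3, C4}.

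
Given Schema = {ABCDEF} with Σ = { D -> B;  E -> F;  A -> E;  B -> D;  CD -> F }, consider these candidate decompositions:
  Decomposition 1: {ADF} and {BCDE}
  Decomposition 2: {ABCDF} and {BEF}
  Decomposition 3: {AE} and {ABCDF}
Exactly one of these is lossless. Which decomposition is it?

Decomposition 1: common = {D}, closure = {BD} → lossy.
Decomposition 2: common = {BF}, closure = {BDF} → lossy.
Decomposition 3: common = {A}, closure = {AEF} → lossless.

Decomposition 3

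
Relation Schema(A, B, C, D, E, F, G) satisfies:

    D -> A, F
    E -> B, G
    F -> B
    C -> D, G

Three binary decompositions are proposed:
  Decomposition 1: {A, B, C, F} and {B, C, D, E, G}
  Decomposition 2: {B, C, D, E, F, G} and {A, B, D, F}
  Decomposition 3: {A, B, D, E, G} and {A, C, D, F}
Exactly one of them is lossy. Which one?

Decomposition 3

Decomposition 1: common = {B, C}, closure = {A, B, C, D, F, G} → lossless.
Decomposition 2: common = {B, D, F}, closure = {A, B, D, F} → lossless.
Decomposition 3: common = {A, D}, closure = {A, B, D, F} → lossy.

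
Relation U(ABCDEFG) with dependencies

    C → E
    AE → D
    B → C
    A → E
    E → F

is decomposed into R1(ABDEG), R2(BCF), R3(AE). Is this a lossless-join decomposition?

Yes

Chase test. Columns are ABCDEFG; row i has aⱼ where attribute j ∈ Ri, else bᵢⱼ.
Initial tableau (one row per fragment):
  row 1: a1 a2 b13 a4 a5 b16 a7
  row 2: b21 a2 a3 b24 b25 a6 b27
  row 3: a1 b32 b33 b34 a5 b36 b37
Rows 1 and 3 agree on AE; apply AE→D and equate their D entries.
Rows 1 and 2 agree on B; apply B→C and equate their C entries.
Rows 1 and 3 agree on E; apply E→F and equate their F entries.
Rows 1 and 2 agree on C; apply C→E and equate their E entries.
Rows 1 and 2 agree on E; apply E→F and equate their F entries.
Row 1 is now all distinguished symbols — the join is lossless.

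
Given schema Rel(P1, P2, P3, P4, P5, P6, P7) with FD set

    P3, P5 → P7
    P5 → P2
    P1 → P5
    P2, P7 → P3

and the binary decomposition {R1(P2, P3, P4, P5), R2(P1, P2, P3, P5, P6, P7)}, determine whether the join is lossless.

No

Common attributes: R1 ∩ R2 = {P2, P3, P5}.
Closure of {P2, P3, P5}: P3, P5 → P7 applies, adding P7. So (P2, P3, P5)⁺ = {P2, P3, P5, P7}.
The closure contains neither all of R1 = {P2, P3, P4, P5} nor all of R2 = {P1, P2, P3, P5, P6, P7}, so the common attributes are not a superkey of either fragment. The join is lossy.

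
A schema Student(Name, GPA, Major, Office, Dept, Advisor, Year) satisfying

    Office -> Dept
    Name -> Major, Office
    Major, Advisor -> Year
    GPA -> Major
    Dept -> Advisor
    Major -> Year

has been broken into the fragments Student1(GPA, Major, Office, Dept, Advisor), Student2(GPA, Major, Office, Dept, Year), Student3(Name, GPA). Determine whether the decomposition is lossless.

No

Chase test. Columns are Name, GPA, Major, Office, Dept, Advisor, Year; row i has aⱼ where attribute j ∈ Studenti, else bᵢⱼ.
Initial tableau (one row per fragment):
  row 1: b11 a2 a3 a4 a5 a6 b17
  row 2: b21 a2 a3 a4 a5 b26 a7
  row 3: a1 a2 b33 b34 b35 b36 b37
Rows 1 and 3 agree on GPA; apply GPA→Major and equate their Major entries.
Rows 1 and 2 agree on Dept; apply Dept→Advisor and equate their Advisor entries.
Rows 1 and 2 agree on Major; apply Major→Year and equate their Year entries.
Rows 1 and 3 agree on Major; apply Major→Year and equate their Year entries.
No row becomes fully distinguished — the join is lossy.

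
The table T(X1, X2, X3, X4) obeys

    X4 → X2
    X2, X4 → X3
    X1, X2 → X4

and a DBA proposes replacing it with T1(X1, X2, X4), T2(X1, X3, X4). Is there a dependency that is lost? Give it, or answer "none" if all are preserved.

none

X4 → X2 lies within T1.
X2, X4 → X3: restricted closure across fragments reaches X3.
X1, X2 → X4 lies within T1.
Every dependency is enforceable on the fragments, so the decomposition is dependency-preserving.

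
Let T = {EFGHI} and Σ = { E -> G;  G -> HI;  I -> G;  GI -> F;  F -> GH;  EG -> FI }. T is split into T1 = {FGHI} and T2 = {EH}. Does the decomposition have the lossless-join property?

Common attributes: T1 ∩ T2 = {H}.
No dependency enlarges {H}, so (H)⁺ = {H}.
The closure contains neither all of T1 = {FGHI} nor all of T2 = {EH}, so the common attributes are not a superkey of either fragment. The join is lossy.

No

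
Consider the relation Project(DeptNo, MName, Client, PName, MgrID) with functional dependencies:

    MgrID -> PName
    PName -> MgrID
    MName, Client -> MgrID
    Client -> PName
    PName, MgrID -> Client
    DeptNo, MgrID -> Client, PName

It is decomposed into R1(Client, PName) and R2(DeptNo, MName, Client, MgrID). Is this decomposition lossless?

Common attributes: R1 ∩ R2 = {Client}.
Closure of {Client}: Client → PName applies, adding PName; PName → MgrID applies, adding MgrID. So (Client)⁺ = {Client, PName, MgrID}.
This closure contains every attribute of R1, so R1 ∩ R2 → R1. The join is lossless.

Yes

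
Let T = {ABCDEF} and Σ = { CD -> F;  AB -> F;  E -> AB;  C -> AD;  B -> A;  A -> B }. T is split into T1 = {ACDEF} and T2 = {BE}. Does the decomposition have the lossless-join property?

Yes

Common attributes: T1 ∩ T2 = {E}.
Closure of {E}: E → AB applies, adding AB; AB → F applies, adding F. So (E)⁺ = {ABEF}.
This closure contains every attribute of T2, so T1 ∩ T2 → T2. The join is lossless.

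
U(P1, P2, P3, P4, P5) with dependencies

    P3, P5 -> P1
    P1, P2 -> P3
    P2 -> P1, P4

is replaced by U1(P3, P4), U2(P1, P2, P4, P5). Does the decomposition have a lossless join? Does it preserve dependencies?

lossy and not dependency-preserving

Lossless test: (P4)⁺ = {P4}, which is a superkey of neither fragment — lossy.
Dependency preservation: the restricted closure of {P3, P5} across the fragments never reaches {P1}, so P3, P5 → P1 cannot be enforced without a join — not preserved.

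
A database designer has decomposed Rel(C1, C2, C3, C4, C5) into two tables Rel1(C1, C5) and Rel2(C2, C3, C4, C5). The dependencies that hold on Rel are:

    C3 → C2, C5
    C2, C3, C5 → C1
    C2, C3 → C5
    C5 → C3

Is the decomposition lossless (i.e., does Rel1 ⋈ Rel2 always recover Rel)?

Yes

Common attributes: Rel1 ∩ Rel2 = {C5}.
Closure of {C5}: C5 → C3 applies, adding C3; C3 → C2, C5 applies, adding C2; C2, C3, C5 → C1 applies, adding C1. So (C5)⁺ = {C1, C2, C3, C5}.
This closure contains every attribute of Rel1, so Rel1 ∩ Rel2 → Rel1. The join is lossless.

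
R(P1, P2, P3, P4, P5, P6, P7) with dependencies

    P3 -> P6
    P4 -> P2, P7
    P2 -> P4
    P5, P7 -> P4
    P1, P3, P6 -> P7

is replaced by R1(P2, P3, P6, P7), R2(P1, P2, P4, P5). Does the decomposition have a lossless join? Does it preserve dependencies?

Lossless test: (P2)⁺ = {P2, P4, P7}, which is a superkey of neither fragment — lossy.
Dependency preservation: the restricted closure of {P5, P7} across the fragments never reaches {P4}, so P5, P7 → P4 cannot be enforced without a join — not preserved.

lossy and not dependency-preserving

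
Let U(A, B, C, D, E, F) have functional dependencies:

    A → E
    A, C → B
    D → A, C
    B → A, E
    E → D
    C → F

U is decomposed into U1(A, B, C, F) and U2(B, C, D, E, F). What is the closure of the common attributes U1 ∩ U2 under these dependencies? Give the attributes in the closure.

A, B, C, D, E, F

U1 ∩ U2 = {B, C, F}.
B → A, E applies, adding A, E
E → D applies, adding D
Closure: {A, B, C, D, E, F}.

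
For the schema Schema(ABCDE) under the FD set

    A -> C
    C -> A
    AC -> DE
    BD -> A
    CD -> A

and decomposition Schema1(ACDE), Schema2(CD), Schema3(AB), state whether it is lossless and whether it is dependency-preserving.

Lossless test (chase): Rows 1 and 3 agree on A; apply A→C and equate their C entries. Rows 1 and 2 agree on C; apply C→A and equate their A entries. Rows 1 and 2 agree on AC; apply AC→DE and equate their DE entries. Rows 1 and 3 agree on AC; apply AC→DE and equate their DE entries. Row 3 is now all distinguished symbols — the join is lossless.
Dependency preservation: the restricted closure of {BD} across the fragments never reaches {A}, so BD → A cannot be enforced without a join — not preserved.

lossless but not dependency-preserving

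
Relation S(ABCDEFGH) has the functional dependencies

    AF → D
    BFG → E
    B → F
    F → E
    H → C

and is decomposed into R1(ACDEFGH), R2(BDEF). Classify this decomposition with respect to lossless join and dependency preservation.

lossy but dependency-preserving

Lossless test: (DEF)⁺ = {DEF}, which is a superkey of neither fragment — lossy.
Dependency preservation: BFG → E is not contained in any single fragment, but the restricted closure of its left-hand side across the fragments still reaches the right-hand side; the remaining FDs each lie inside some fragment. All dependencies are preserved.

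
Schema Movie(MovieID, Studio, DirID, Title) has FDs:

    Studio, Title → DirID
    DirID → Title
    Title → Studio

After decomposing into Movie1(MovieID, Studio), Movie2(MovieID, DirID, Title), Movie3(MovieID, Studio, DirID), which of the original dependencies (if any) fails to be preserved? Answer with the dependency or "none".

Studio, Title → DirID: restricted closure across fragments reaches DirID.
DirID → Title lies within Movie2.
Title → Studio: restricted closure across fragments reaches Studio.
Every dependency is enforceable on the fragments, so the decomposition is dependency-preserving.

none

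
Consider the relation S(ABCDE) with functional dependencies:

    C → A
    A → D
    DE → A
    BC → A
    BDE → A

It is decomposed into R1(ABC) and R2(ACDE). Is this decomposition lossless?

Common attributes: R1 ∩ R2 = {AC}.
Closure of {AC}: A → D applies, adding D. So (AC)⁺ = {ACD}.
The closure contains neither all of R1 = {ABC} nor all of R2 = {ACDE}, so the common attributes are not a superkey of either fragment. The join is lossy.

No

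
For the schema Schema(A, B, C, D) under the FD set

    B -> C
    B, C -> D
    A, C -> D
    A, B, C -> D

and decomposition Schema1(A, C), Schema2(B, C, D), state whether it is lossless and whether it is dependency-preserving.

Lossless test: (C)⁺ = {C}, which is a superkey of neither fragment — lossy.
Dependency preservation: the restricted closure of {A, C} across the fragments never reaches {D}, so A, C → D cannot be enforced without a join — not preserved.

lossy and not dependency-preserving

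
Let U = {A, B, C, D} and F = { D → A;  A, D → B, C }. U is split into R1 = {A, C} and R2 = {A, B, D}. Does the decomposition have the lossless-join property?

Common attributes: R1 ∩ R2 = {A}.
No dependency enlarges {A}, so (A)⁺ = {A}.
The closure contains neither all of R1 = {A, C} nor all of R2 = {A, B, D}, so the common attributes are not a superkey of either fragment. The join is lossy.

No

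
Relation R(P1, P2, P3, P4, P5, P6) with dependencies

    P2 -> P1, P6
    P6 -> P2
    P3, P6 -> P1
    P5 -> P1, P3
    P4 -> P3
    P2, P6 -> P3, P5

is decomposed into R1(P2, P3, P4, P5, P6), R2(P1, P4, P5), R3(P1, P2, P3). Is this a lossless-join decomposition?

Chase test. Columns are P1, P2, P3, P4, P5, P6; row i has aⱼ where attribute j ∈ Ri, else bᵢⱼ.
Initial tableau (one row per fragment):
  row 1: b11 a2 a3 a4 a5 a6
  row 2: a1 b22 b23 a4 a5 b26
  row 3: a1 a2 a3 b34 b35 b36
Rows 1 and 3 agree on P2; apply P2→P1, P6 and equate their P1, P6 entries.
Rows 1 and 2 agree on P5; apply P5→P1, P3 and equate their P1, P3 entries.
Rows 1 and 3 agree on P2, P6; apply P2, P6→P3, P5 and equate their P3, P5 entries.
Row 1 is now all distinguished symbols — the join is lossless.

Yes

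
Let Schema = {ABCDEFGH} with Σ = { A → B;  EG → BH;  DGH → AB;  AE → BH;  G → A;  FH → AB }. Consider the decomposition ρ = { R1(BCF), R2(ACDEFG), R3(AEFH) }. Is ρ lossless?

Chase test. Columns are ABCDEFGH; row i has aⱼ where attribute j ∈ Ri, else bᵢⱼ.
Initial tableau (one row per fragment):
  row 1: b11 a2 a3 b14 b15 a6 b17 b18
  row 2: a1 b22 a3 a4 a5 a6 a7 b28
  row 3: a1 b32 b33 b34 a5 a6 b37 a8
Rows 2 and 3 agree on A; apply A→B and equate their B entries.
Rows 2 and 3 agree on AE; apply AE→BH and equate their BH entries.
No row becomes fully distinguished — the join is lossy.

No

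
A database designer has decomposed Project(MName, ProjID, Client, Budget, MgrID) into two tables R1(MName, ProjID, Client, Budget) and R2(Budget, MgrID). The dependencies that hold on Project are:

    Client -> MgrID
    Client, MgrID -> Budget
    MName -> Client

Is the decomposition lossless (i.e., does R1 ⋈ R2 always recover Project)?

Common attributes: R1 ∩ R2 = {Budget}.
No dependency enlarges {Budget}, so (Budget)⁺ = {Budget}.
The closure contains neither all of R1 = {MName, ProjID, Client, Budget} nor all of R2 = {Budget, MgrID}, so the common attributes are not a superkey of either fragment. The join is lossy.

No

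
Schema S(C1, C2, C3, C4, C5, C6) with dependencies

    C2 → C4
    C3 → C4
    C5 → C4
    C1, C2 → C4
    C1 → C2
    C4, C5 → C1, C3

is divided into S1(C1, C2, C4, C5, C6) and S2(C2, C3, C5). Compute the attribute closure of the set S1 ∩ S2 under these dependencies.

C1, C2, C3, C4, C5

S1 ∩ S2 = {C2, C5}.
C2 → C4 applies, adding C4
C4, C5 → C1, C3 applies, adding C1, C3
Closure: {C1, C2, C3, C4, C5}.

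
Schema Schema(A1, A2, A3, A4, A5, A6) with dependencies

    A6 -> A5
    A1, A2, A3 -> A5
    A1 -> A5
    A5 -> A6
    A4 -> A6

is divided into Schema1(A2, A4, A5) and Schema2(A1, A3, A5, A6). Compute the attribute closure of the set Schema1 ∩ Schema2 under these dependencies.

A5, A6

Schema1 ∩ Schema2 = {A5}.
A5 → A6 applies, adding A6
Closure: {A5, A6}.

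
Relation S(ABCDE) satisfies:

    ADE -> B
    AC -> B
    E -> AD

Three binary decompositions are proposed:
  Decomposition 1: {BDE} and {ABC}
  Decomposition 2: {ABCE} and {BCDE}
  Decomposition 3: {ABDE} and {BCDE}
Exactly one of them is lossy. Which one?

Decomposition 1: common = {B}, closure = {B} → lossy.
Decomposition 2: common = {BCE}, closure = {ABCDE} → lossless.
Decomposition 3: common = {BDE}, closure = {ABDE} → lossless.

Decomposition 1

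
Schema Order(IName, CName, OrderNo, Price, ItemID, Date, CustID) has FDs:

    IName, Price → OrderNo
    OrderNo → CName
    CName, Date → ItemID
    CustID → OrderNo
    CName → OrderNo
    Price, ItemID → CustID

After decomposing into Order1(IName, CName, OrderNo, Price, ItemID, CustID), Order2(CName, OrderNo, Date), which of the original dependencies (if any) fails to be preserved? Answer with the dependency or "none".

CName, Date → ItemID

Check CName, Date → ItemID: no single fragment contains all of {CName, ItemID, Date}, and the restricted closure of {CName, Date} across the fragments never reaches {ItemID}.
IName, Price → OrderNo is preserved.
OrderNo → CName is preserved.
CustID → OrderNo is preserved.
CName → OrderNo is preserved.
Price, ItemID → CustID is preserved.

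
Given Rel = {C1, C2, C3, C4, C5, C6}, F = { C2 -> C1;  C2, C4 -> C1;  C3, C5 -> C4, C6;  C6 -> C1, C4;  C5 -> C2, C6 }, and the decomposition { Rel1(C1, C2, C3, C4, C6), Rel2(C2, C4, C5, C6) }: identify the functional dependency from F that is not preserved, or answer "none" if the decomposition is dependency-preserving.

C2 → C1 lies within Rel1.
C2, C4 → C1 lies within Rel1.
C3, C5 → C4, C6: restricted closure across fragments reaches C4, C6.
C6 → C1, C4 lies within Rel1.
C5 → C2, C6 lies within Rel2.
Every dependency is enforceable on the fragments, so the decomposition is dependency-preserving.

none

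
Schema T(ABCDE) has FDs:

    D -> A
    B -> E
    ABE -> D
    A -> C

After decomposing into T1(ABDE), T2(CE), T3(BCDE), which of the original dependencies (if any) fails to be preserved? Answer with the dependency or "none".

A -> C

Check A → C: no single fragment contains all of {AC}, and the restricted closure of {A} across the fragments never reaches {C}.
D → A is preserved.
B → E is preserved.
ABE → D is preserved.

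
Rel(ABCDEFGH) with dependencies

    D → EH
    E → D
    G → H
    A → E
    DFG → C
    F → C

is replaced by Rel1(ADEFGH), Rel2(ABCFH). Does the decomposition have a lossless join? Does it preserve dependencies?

Lossless test: (AFH)⁺ = {ACDEFH}, which is a superkey of neither fragment — lossy.
Dependency preservation: DFG → C is not contained in any single fragment, but the restricted closure of its left-hand side across the fragments still reaches the right-hand side; the remaining FDs each lie inside some fragment. All dependencies are preserved.

lossy but dependency-preserving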